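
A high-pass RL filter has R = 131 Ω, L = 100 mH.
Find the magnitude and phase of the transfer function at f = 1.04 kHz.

Step 1 — Angular frequency: ω = 2π·1040 = 6535 rad/s.
Step 2 — Transfer function: H(jω) = jωL/(R + jωL).
Step 3 — Numerator jωL = j·653.5; denominator R + jωL = 131 + j653.5.
Step 4 — H = 0.9614 + j0.1927.
Step 5 — Magnitude: |H| = 0.9805 (-0.2 dB); phase: φ = 11.3°.

|H| = 0.9805 (-0.2 dB), φ = 11.3°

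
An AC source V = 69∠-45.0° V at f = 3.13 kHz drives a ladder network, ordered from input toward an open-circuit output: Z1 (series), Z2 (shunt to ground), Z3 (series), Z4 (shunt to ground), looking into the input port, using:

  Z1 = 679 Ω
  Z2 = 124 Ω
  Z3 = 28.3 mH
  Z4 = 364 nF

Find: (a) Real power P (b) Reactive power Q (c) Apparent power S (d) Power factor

Step 1 — Angular frequency: ω = 2π·f = 2π·3130 = 1.967e+04 rad/s.
Step 2 — Component impedances:
  Z1: Z = R = 679 Ω
  Z2: Z = R = 124 Ω
  Z3: Z = jωL = j·1.967e+04·0.0283 = 0 + j556.6 Ω
  Z4: Z = 1/(jωC) = -j/(ω·C) = 0 - j139.7 Ω
Step 3 — Ladder network (open output): work backward from the far end, alternating series and parallel combinations. Z_in = 792.9 + j33.89 Ω = 793.6∠2.4° Ω.
Step 4 — Source phasor: V = 69∠-45.0° V = 48.79 - j48.79 V.
Step 5 — Current: I = V / Z = 0.0588 - j0.06405 A = 0.08694∠-47.4° A.
Step 6 — Complex power: S = V·I* = 5.993 + j0.2561 VA.
Step 7 — Real power: P = Re(S) = 5.993 W.
Step 8 — Reactive power: Q = Im(S) = 0.2561 VAR.
Step 9 — Apparent power: |S| = 5.999 VA.
Step 10 — Power factor: PF = P/|S| = 0.9991 (lagging).

(a) P = 5.993 W  (b) Q = 0.2561 VAR  (c) S = 5.999 VA  (d) PF = 0.9991 (lagging)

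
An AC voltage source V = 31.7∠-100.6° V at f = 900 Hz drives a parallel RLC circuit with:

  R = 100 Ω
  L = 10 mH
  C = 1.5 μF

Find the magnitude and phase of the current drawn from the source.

Step 1 — Angular frequency: ω = 2π·f = 2π·900 = 5655 rad/s.
Step 2 — Component impedances:
  R: Z = R = 100 Ω
  L: Z = jωL = j·5655·0.01 = 0 + j56.55 Ω
  C: Z = 1/(jωC) = -j/(ω·C) = 0 - j117.9 Ω
Step 3 — Parallel combination: 1/Z_total = 1/R + 1/L + 1/C; Z_total = 54.15 + j49.83 Ω = 73.59∠42.6° Ω.
Step 4 — Source phasor: V = 31.7∠-100.6° V = -5.831 - j31.16 V.
Step 5 — Ohm's law: I = V / Z_total = (-5.831 - j31.16) / (54.15 + j49.83) = -0.345 - j0.2579 A.
Step 6 — Convert to polar: |I| = 0.4308 A, ∠I = -143.2°.

I = 0.4308∠-143.2° A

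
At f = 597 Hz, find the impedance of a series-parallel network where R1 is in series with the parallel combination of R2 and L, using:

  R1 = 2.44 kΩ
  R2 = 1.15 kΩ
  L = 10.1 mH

Step 1 — Angular frequency: ω = 2π·f = 2π·597 = 3751 rad/s.
Step 2 — Component impedances:
  R1: Z = R = 2440 Ω
  R2: Z = R = 1150 Ω
  L: Z = jωL = j·3751·0.0101 = 0 + j37.89 Ω
Step 3 — Parallel branch: R2 || L = 1/(1/R2 + 1/L) = 1.247 + j37.84 Ω.
Step 4 — Series with R1: Z_total = R1 + (R2 || L) = 2441 + j37.84 Ω = 2442∠0.9° Ω.

Z = 2441 + j37.84 Ω = 2442∠0.9° Ω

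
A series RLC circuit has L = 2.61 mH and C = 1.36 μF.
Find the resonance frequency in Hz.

Step 1 — Resonance condition Im(Z)=0 gives ω₀ = 1/√(LC).
Step 2 — ω₀ = 1/√(0.00261·1.36e-06) = 1.678e+04 rad/s.
Step 3 — f₀ = ω₀/(2π) = 2671 Hz.

f₀ = 2671 Hz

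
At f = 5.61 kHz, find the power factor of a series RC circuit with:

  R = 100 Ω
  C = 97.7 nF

Step 1 — Angular frequency: ω = 2π·f = 2π·5610 = 3.525e+04 rad/s.
Step 2 — Component impedances:
  R: Z = R = 100 Ω
  C: Z = 1/(jωC) = -j/(ω·C) = 0 - j290.4 Ω
Step 3 — Series combination: Z_total = R + C = 100 - j290.4 Ω = 307.1∠-71.0° Ω.
Step 4 — Power factor: PF = cos(φ) = Re(Z)/|Z| = 100/307.1 = 0.3256.
Step 5 — Type: Im(Z) = -290.4 ⇒ leading (phase φ = -71.0°).

PF = 0.3256 (leading, φ = -71.0°)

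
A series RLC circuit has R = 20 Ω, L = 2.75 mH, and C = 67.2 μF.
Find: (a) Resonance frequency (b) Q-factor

Step 1 — Resonance condition Im(Z)=0 gives ω₀ = 1/√(LC).
Step 2 — ω₀ = 1/√(0.00275·6.72e-05) = 2326 rad/s.
Step 3 — f₀ = ω₀/(2π) = 370.2 Hz.
Step 4 — Series Q: Q = ω₀L/R = 2326·0.00275/20 = 0.3199.

(a) f₀ = 370.2 Hz  (b) Q = 0.3199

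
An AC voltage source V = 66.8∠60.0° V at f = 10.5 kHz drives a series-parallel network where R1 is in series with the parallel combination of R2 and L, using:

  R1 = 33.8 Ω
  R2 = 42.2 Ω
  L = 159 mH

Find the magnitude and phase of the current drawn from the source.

Step 1 — Angular frequency: ω = 2π·f = 2π·1.05e+04 = 6.597e+04 rad/s.
Step 2 — Component impedances:
  R1: Z = R = 33.8 Ω
  R2: Z = R = 42.2 Ω
  L: Z = jωL = j·6.597e+04·0.159 = 0 + j1.049e+04 Ω
Step 3 — Parallel branch: R2 || L = 1/(1/R2 + 1/L) = 42.2 + j0.1698 Ω.
Step 4 — Series with R1: Z_total = R1 + (R2 || L) = 76 + j0.1698 Ω = 76∠0.1° Ω.
Step 5 — Source phasor: V = 66.8∠60.0° V = 33.4 + j57.85 V.
Step 6 — Ohm's law: I = V / Z_total = (33.4 + j57.85) / (76 + j0.1698) = 0.4412 + j0.7602 A.
Step 7 — Convert to polar: |I| = 0.879 A, ∠I = 59.9°.

I = 0.879∠59.9° A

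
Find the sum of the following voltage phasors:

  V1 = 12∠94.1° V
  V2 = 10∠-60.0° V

Step 1 — Convert each phasor to rectangular form:
  V1 = 12·(cos(94.1°) + j·sin(94.1°)) = -0.858 + j11.97 V
  V2 = 10·(cos(-60.0°) + j·sin(-60.0°)) = 5 - j8.66 V
Step 2 — Sum components: V_total = 4.142 + j3.309 V.
Step 3 — Convert to polar: |V_total| = 5.302 V, ∠V_total = 38.6°.

V_total = 5.302∠38.6° V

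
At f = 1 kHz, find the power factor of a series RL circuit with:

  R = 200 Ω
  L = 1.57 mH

Step 1 — Angular frequency: ω = 2π·f = 2π·1000 = 6283 rad/s.
Step 2 — Component impedances:
  R: Z = R = 200 Ω
  L: Z = jωL = j·6283·0.00157 = 0 + j9.865 Ω
Step 3 — Series combination: Z_total = R + L = 200 + j9.865 Ω = 200.2∠2.8° Ω.
Step 4 — Power factor: PF = cos(φ) = Re(Z)/|Z| = 200/200.24 = 0.9988.
Step 5 — Type: Im(Z) = 9.865 ⇒ lagging (phase φ = 2.8°).

PF = 0.9988 (lagging, φ = 2.8°)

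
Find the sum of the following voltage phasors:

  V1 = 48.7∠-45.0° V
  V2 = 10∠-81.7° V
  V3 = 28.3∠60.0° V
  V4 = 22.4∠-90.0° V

Step 1 — Convert each phasor to rectangular form:
  V1 = 48.7·(cos(-45.0°) + j·sin(-45.0°)) = 34.44 - j34.44 V
  V2 = 10·(cos(-81.7°) + j·sin(-81.7°)) = 1.444 - j9.895 V
  V3 = 28.3·(cos(60.0°) + j·sin(60.0°)) = 14.15 + j24.51 V
  V4 = 22.4·(cos(-90.0°) + j·sin(-90.0°)) = 0 - j22.4 V
Step 2 — Sum components: V_total = 50.03 - j42.22 V.
Step 3 — Convert to polar: |V_total| = 65.47 V, ∠V_total = -40.2°.

V_total = 65.47∠-40.2° V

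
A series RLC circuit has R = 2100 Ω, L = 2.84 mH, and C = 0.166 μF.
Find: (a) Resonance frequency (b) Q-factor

Step 1 — Resonance condition Im(Z)=0 gives ω₀ = 1/√(LC).
Step 2 — ω₀ = 1/√(0.00284·1.66e-07) = 4.606e+04 rad/s.
Step 3 — f₀ = ω₀/(2π) = 7330 Hz.
Step 4 — Series Q: Q = ω₀L/R = 4.606e+04·0.00284/2100 = 0.06229.

(a) f₀ = 7330 Hz  (b) Q = 0.06229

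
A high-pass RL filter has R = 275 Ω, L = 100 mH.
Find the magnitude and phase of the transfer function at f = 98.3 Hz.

Step 1 — Angular frequency: ω = 2π·98.3 = 617.6 rad/s.
Step 2 — Transfer function: H(jω) = jωL/(R + jωL).
Step 3 — Numerator jωL = j·61.76; denominator R + jωL = 275 + j61.76.
Step 4 — H = 0.04802 + j0.2138.
Step 5 — Magnitude: |H| = 0.2191 (-13.2 dB); phase: φ = 77.3°.

|H| = 0.2191 (-13.2 dB), φ = 77.3°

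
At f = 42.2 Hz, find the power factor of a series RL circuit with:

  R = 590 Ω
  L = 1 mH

Step 1 — Angular frequency: ω = 2π·f = 2π·42.2 = 265.2 rad/s.
Step 2 — Component impedances:
  R: Z = R = 590 Ω
  L: Z = jωL = j·265.2·0.001 = 0 + j0.2652 Ω
Step 3 — Series combination: Z_total = R + L = 590 + j0.2652 Ω = 590∠0.0° Ω.
Step 4 — Power factor: PF = cos(φ) = Re(Z)/|Z| = 590/590 = 1.
Step 5 — Type: Im(Z) = 0.2652 ⇒ lagging (phase φ = 0.0°).

PF = 1 (lagging, φ = 0.0°)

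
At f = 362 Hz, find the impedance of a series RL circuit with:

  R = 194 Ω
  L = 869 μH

Step 1 — Angular frequency: ω = 2π·f = 2π·362 = 2275 rad/s.
Step 2 — Component impedances:
  R: Z = R = 194 Ω
  L: Z = jωL = j·2275·0.000869 = 0 + j1.977 Ω
Step 3 — Series combination: Z_total = R + L = 194 + j1.977 Ω = 194∠0.6° Ω.

Z = 194 + j1.977 Ω = 194∠0.6° Ω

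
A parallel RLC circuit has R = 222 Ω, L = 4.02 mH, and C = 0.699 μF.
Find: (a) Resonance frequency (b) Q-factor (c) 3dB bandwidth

Step 1 — Resonance: ω₀ = 1/√(LC) = 1/√(0.00402·6.99e-07) = 1.886e+04 rad/s.
Step 2 — f₀ = ω₀/(2π) = 3002 Hz.
Step 3 — Parallel Q: Q = R/(ω₀L) = 222/(1.886e+04·0.00402) = 2.927.
Step 4 — Bandwidth: Δω = ω₀/Q = 6444 rad/s; BW = Δω/(2π) = 1026 Hz.

(a) f₀ = 3002 Hz  (b) Q = 2.927  (c) BW = 1026 Hz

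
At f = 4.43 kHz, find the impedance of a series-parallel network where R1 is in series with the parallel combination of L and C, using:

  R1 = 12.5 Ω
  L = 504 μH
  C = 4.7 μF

Step 1 — Angular frequency: ω = 2π·f = 2π·4430 = 2.783e+04 rad/s.
Step 2 — Component impedances:
  R1: Z = R = 12.5 Ω
  L: Z = jωL = j·2.783e+04·0.000504 = 0 + j14.03 Ω
  C: Z = 1/(jωC) = -j/(ω·C) = 0 - j7.644 Ω
Step 3 — Parallel branch: L || C = 1/(1/L + 1/C) = 0 - j16.8 Ω.
Step 4 — Series with R1: Z_total = R1 + (L || C) = 12.5 - j16.8 Ω = 20.94∠-53.3° Ω.

Z = 12.5 - j16.8 Ω = 20.94∠-53.3° Ω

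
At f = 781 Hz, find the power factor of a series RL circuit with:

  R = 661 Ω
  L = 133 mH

Step 1 — Angular frequency: ω = 2π·f = 2π·781 = 4907 rad/s.
Step 2 — Component impedances:
  R: Z = R = 661 Ω
  L: Z = jωL = j·4907·0.133 = 0 + j652.7 Ω
Step 3 — Series combination: Z_total = R + L = 661 + j652.7 Ω = 928.9∠44.6° Ω.
Step 4 — Power factor: PF = cos(φ) = Re(Z)/|Z| = 661/928.9 = 0.7116.
Step 5 — Type: Im(Z) = 652.7 ⇒ lagging (phase φ = 44.6°).

PF = 0.7116 (lagging, φ = 44.6°)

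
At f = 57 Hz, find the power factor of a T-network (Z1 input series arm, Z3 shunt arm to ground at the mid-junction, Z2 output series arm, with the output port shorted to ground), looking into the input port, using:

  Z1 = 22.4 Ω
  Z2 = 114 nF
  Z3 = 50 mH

Step 1 — Angular frequency: ω = 2π·f = 2π·57 = 358.1 rad/s.
Step 2 — Component impedances:
  Z1: Z = R = 22.4 Ω
  Z2: Z = 1/(jωC) = -j/(ω·C) = 0 - j2.449e+04 Ω
  Z3: Z = jωL = j·358.1·0.05 = 0 + j17.91 Ω
Step 3 — With the output port shorted to ground, the output series arm Z2 runs from the junction to ground; the shunt arm Z3 also runs from the junction to ground. They appear in parallel: Z3 || Z2 = 0 + j17.92 Ω.
Step 4 — Series with input arm Z1: Z_in = Z1 + (Z3 || Z2) = 22.4 + j17.92 Ω = 28.69∠38.7° Ω.
Step 5 — Power factor: PF = cos(φ) = Re(Z)/|Z| = 22.4/28.686 = 0.7809.
Step 6 — Type: Im(Z) = 17.92 ⇒ lagging (phase φ = 38.7°).

PF = 0.7809 (lagging, φ = 38.7°)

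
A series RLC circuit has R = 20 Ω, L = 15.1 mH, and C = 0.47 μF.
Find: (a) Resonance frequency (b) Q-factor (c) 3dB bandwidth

Step 1 — Resonance: ω₀ = 1/√(LC) = 1/√(0.0151·4.7e-07) = 1.187e+04 rad/s.
Step 2 — f₀ = ω₀/(2π) = 1889 Hz.
Step 3 — Series Q: Q = ω₀L/R = 1.187e+04·0.0151/20 = 8.962.
Step 4 — Bandwidth: Δω = ω₀/Q = 1325 rad/s; BW = Δω/(2π) = 210.8 Hz.

(a) f₀ = 1889 Hz  (b) Q = 8.962  (c) BW = 210.8 Hz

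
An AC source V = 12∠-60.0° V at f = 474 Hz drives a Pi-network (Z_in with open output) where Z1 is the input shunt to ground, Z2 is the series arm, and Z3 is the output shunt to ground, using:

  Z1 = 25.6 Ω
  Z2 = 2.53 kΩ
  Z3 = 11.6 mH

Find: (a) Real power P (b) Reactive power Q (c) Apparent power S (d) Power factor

Step 1 — Angular frequency: ω = 2π·f = 2π·474 = 2978 rad/s.
Step 2 — Component impedances:
  Z1: Z = R = 25.6 Ω
  Z2: Z = R = 2530 Ω
  Z3: Z = jωL = j·2978·0.0116 = 0 + j34.55 Ω
Step 3 — With open output, the series arm Z2 and the output shunt Z3 appear in series to ground: Z2 + Z3 = 2530 + j34.55 Ω.
Step 4 — Parallel with input shunt Z1: Z_in = Z1 || (Z2 + Z3) = 25.34 + j0.003466 Ω = 25.34∠0.0° Ω.
Step 5 — Source phasor: V = 12∠-60.0° V = 6 - j10.39 V.
Step 6 — Current: I = V / Z = 0.2367 - j0.4101 A = 0.4735∠-60.0° A.
Step 7 — Complex power: S = V·I* = 5.682 + j0.0007771 VA.
Step 8 — Real power: P = Re(S) = 5.682 W.
Step 9 — Reactive power: Q = Im(S) = 0.0007771 VAR.
Step 10 — Apparent power: |S| = 5.682 VA.
Step 11 — Power factor: PF = P/|S| = 1 (lagging).

(a) P = 5.682 W  (b) Q = 0.0007771 VAR  (c) S = 5.682 VA  (d) PF = 1 (lagging)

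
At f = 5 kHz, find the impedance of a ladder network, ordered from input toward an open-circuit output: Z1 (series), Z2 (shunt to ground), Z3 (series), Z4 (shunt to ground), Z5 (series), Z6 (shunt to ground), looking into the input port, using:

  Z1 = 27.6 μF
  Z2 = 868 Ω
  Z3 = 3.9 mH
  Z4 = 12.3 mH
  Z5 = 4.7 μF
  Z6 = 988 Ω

Step 1 — Angular frequency: ω = 2π·f = 2π·5000 = 3.142e+04 rad/s.
Step 2 — Component impedances:
  Z1: Z = 1/(jωC) = -j/(ω·C) = 0 - j1.153 Ω
  Z2: Z = R = 868 Ω
  Z3: Z = jωL = j·3.142e+04·0.0039 = 0 + j122.5 Ω
  Z4: Z = jωL = j·3.142e+04·0.0123 = 0 + j386.4 Ω
  Z5: Z = 1/(jωC) = -j/(ω·C) = 0 - j6.773 Ω
  Z6: Z = R = 988 Ω
Step 3 — Ladder network (open output): work backward from the far end, alternating series and parallel combinations. Z_in = 245.2 + j284.4 Ω = 375.5∠49.2° Ω.

Z = 245.2 + j284.4 Ω = 375.5∠49.2° Ω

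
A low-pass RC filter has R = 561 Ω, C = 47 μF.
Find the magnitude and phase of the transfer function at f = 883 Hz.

Step 1 — Angular frequency: ω = 2π·883 = 5548 rad/s.
Step 2 — Transfer function: H(jω) = 1/(1 + jωRC).
Step 3 — Denominator: 1 + jωRC = 1 + j·5548·561·4.7e-05 = 1 + j146.3.
Step 4 — H = 4.673e-05 - j0.006836.
Step 5 — Magnitude: |H| = 0.006836 (-43.3 dB); phase: φ = -89.6°.

|H| = 0.006836 (-43.3 dB), φ = -89.6°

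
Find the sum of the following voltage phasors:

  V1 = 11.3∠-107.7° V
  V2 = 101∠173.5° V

Step 1 — Convert each phasor to rectangular form:
  V1 = 11.3·(cos(-107.7°) + j·sin(-107.7°)) = -3.436 - j10.77 V
  V2 = 101·(cos(173.5°) + j·sin(173.5°)) = -100.4 + j11.43 V
Step 2 — Sum components: V_total = -103.8 + j0.6684 V.
Step 3 — Convert to polar: |V_total| = 103.8 V, ∠V_total = 179.6°.

V_total = 103.8∠179.6° V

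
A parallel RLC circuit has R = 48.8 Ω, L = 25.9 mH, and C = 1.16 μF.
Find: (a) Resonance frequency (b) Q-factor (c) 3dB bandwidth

Step 1 — Resonance: ω₀ = 1/√(LC) = 1/√(0.0259·1.16e-06) = 5769 rad/s.
Step 2 — f₀ = ω₀/(2π) = 918.2 Hz.
Step 3 — Parallel Q: Q = R/(ω₀L) = 48.8/(5769·0.0259) = 0.3266.
Step 4 — Bandwidth: Δω = ω₀/Q = 1.767e+04 rad/s; BW = Δω/(2π) = 2812 Hz.

(a) f₀ = 918.2 Hz  (b) Q = 0.3266  (c) BW = 2812 Hz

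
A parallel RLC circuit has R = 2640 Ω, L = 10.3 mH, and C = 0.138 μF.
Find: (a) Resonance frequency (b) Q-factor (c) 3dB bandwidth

Step 1 — Resonance: ω₀ = 1/√(LC) = 1/√(0.0103·1.38e-07) = 2.652e+04 rad/s.
Step 2 — f₀ = ω₀/(2π) = 4221 Hz.
Step 3 — Parallel Q: Q = R/(ω₀L) = 2640/(2.652e+04·0.0103) = 9.663.
Step 4 — Bandwidth: Δω = ω₀/Q = 2745 rad/s; BW = Δω/(2π) = 436.9 Hz.

(a) f₀ = 4221 Hz  (b) Q = 9.663  (c) BW = 436.9 Hz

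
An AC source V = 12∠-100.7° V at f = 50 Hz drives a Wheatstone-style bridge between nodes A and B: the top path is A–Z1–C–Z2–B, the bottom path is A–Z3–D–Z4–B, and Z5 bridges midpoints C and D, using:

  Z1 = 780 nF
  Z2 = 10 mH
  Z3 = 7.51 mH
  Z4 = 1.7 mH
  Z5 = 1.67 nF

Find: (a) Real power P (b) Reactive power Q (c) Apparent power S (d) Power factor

Step 1 — Angular frequency: ω = 2π·f = 2π·50 = 314.2 rad/s.
Step 2 — Component impedances:
  Z1: Z = 1/(jωC) = -j/(ω·C) = 0 - j4081 Ω
  Z2: Z = jωL = j·314.2·0.01 = 0 + j3.142 Ω
  Z3: Z = jωL = j·314.2·0.00751 = 0 + j2.359 Ω
  Z4: Z = jωL = j·314.2·0.0017 = 0 + j0.5341 Ω
  Z5: Z = 1/(jωC) = -j/(ω·C) = 0 - j1.906e+06 Ω
Step 3 — Bridge requires nodal analysis (the Z5 bridge couples midpoints C and D, so the two paths cannot be reduced to a simple series/parallel combination). Setting node B to ground and injecting 1 A at node A, the 3-node admittance system at A, C, D solves to V_A = Z_AB = 0 + j2.895 Ω = 2.895∠90.0° Ω.
Step 4 — Source phasor: V = 12∠-100.7° V = -2.228 - j11.79 V.
Step 5 — Current: I = V / Z = -4.072 + j0.7695 A = 4.144∠169.3° A.
Step 6 — Complex power: S = V·I* = 0 + j49.73 VA.
Step 7 — Real power: P = Re(S) = 0 W.
Step 8 — Reactive power: Q = Im(S) = 49.73 VAR.
Step 9 — Apparent power: |S| = 49.73 VA.
Step 10 — Power factor: PF = P/|S| = 0 (lagging).

(a) P = 0 W  (b) Q = 49.73 VAR  (c) S = 49.73 VA  (d) PF = 0 (lagging)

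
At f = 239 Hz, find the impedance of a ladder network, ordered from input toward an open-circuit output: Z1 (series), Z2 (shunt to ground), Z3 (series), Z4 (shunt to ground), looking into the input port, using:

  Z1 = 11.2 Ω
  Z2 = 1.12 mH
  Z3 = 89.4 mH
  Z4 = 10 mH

Step 1 — Angular frequency: ω = 2π·f = 2π·239 = 1502 rad/s.
Step 2 — Component impedances:
  Z1: Z = R = 11.2 Ω
  Z2: Z = jωL = j·1502·0.00112 = 0 + j1.682 Ω
  Z3: Z = jωL = j·1502·0.0894 = 0 + j134.3 Ω
  Z4: Z = jωL = j·1502·0.01 = 0 + j15.02 Ω
Step 3 — Ladder network (open output): work backward from the far end, alternating series and parallel combinations. Z_in = 11.2 + j1.663 Ω = 11.32∠8.4° Ω.

Z = 11.2 + j1.663 Ω = 11.32∠8.4° Ω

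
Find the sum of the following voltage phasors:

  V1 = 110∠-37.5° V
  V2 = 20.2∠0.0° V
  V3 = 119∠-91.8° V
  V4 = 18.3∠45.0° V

Step 1 — Convert each phasor to rectangular form:
  V1 = 110·(cos(-37.5°) + j·sin(-37.5°)) = 87.27 - j66.96 V
  V2 = 20.2·(cos(0.0°) + j·sin(0.0°)) = 20.2 V
  V3 = 119·(cos(-91.8°) + j·sin(-91.8°)) = -3.738 - j118.9 V
  V4 = 18.3·(cos(45.0°) + j·sin(45.0°)) = 12.94 + j12.94 V
Step 2 — Sum components: V_total = 116.7 - j173 V.
Step 3 — Convert to polar: |V_total| = 208.6 V, ∠V_total = -56.0°.

V_total = 208.6∠-56.0° V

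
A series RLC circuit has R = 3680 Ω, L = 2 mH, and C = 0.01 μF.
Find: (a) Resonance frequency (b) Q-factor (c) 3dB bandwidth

Step 1 — Resonance condition Im(Z)=0 gives ω₀ = 1/√(LC).
Step 2 — ω₀ = 1/√(0.002·1e-08) = 2.236e+05 rad/s.
Step 3 — f₀ = ω₀/(2π) = 3.559e+04 Hz.
Step 4 — Series Q: Q = ω₀L/R = 2.236e+05·0.002/3680 = 0.1215.
Step 5 — 3dB bandwidth: Δω = ω₀/Q = 1.84e+06 rad/s; BW = Δω/(2π) = 2.928e+05 Hz.

(a) f₀ = 3.559e+04 Hz  (b) Q = 0.1215  (c) BW = 2.928e+05 Hz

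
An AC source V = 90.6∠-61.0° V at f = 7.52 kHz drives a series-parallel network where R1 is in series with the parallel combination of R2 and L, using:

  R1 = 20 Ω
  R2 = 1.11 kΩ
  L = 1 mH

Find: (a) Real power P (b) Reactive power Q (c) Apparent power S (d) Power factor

Step 1 — Angular frequency: ω = 2π·f = 2π·7520 = 4.725e+04 rad/s.
Step 2 — Component impedances:
  R1: Z = R = 20 Ω
  R2: Z = R = 1110 Ω
  L: Z = jωL = j·4.725e+04·0.001 = 0 + j47.25 Ω
Step 3 — Parallel branch: R2 || L = 1/(1/R2 + 1/L) = 2.008 + j47.16 Ω.
Step 4 — Series with R1: Z_total = R1 + (R2 || L) = 22.01 + j47.16 Ω = 52.05∠65.0° Ω.
Step 5 — Source phasor: V = 90.6∠-61.0° V = 43.92 - j79.24 V.
Step 6 — Current: I = V / Z = -1.023 - j1.409 A = 1.741∠-126.0° A.
Step 7 — Complex power: S = V·I* = 66.69 + j142.9 VA.
Step 8 — Real power: P = Re(S) = 66.69 W.
Step 9 — Reactive power: Q = Im(S) = 142.9 VAR.
Step 10 — Apparent power: |S| = 157.7 VA.
Step 11 — Power factor: PF = P/|S| = 0.4228 (lagging).

(a) P = 66.69 W  (b) Q = 142.9 VAR  (c) S = 157.7 VA  (d) PF = 0.4228 (lagging)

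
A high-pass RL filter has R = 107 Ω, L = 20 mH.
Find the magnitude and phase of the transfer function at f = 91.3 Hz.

Step 1 — Angular frequency: ω = 2π·91.3 = 573.7 rad/s.
Step 2 — Transfer function: H(jω) = jωL/(R + jωL).
Step 3 — Numerator jωL = j·11.47; denominator R + jωL = 107 + j11.47.
Step 4 — H = 0.01137 + j0.106.
Step 5 — Magnitude: |H| = 0.1066 (-19.4 dB); phase: φ = 83.9°.

|H| = 0.1066 (-19.4 dB), φ = 83.9°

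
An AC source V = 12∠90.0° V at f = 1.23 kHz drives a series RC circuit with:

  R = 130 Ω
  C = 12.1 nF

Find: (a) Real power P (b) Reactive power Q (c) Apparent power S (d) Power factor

Step 1 — Angular frequency: ω = 2π·f = 2π·1230 = 7728 rad/s.
Step 2 — Component impedances:
  R: Z = R = 130 Ω
  C: Z = 1/(jωC) = -j/(ω·C) = 0 - j1.069e+04 Ω
Step 3 — Series combination: Z_total = R + C = 130 - j1.069e+04 Ω = 1.069e+04∠-89.3° Ω.
Step 4 — Source phasor: V = 12∠90.0° V = 0 + j12 V.
Step 5 — Current: I = V / Z = -0.001122 + j1.364e-05 A = 0.001122∠179.3° A.
Step 6 — Complex power: S = V·I* = 0.0001637 - j0.01346 VA.
Step 7 — Real power: P = Re(S) = 0.0001637 W.
Step 8 — Reactive power: Q = Im(S) = -0.01346 VAR.
Step 9 — Apparent power: |S| = 0.01346 VA.
Step 10 — Power factor: PF = P/|S| = 0.01216 (leading).

(a) P = 0.0001637 W  (b) Q = -0.01346 VAR  (c) S = 0.01346 VA  (d) PF = 0.01216 (leading)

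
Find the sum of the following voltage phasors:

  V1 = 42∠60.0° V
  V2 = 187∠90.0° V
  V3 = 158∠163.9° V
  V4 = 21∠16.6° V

Step 1 — Convert each phasor to rectangular form:
  V1 = 42·(cos(60.0°) + j·sin(60.0°)) = 21 + j36.37 V
  V2 = 187·(cos(90.0°) + j·sin(90.0°)) = 0 + j187 V
  V3 = 158·(cos(163.9°) + j·sin(163.9°)) = -151.8 + j43.82 V
  V4 = 21·(cos(16.6°) + j·sin(16.6°)) = 20.12 + j5.999 V
Step 2 — Sum components: V_total = -110.7 + j273.2 V.
Step 3 — Convert to polar: |V_total| = 294.8 V, ∠V_total = 112.1°.

V_total = 294.8∠112.1° V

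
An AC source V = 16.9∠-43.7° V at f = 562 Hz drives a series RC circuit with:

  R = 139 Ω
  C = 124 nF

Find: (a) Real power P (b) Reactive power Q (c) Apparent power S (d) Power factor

Step 1 — Angular frequency: ω = 2π·f = 2π·562 = 3531 rad/s.
Step 2 — Component impedances:
  R: Z = R = 139 Ω
  C: Z = 1/(jωC) = -j/(ω·C) = 0 - j2284 Ω
Step 3 — Series combination: Z_total = R + C = 139 - j2284 Ω = 2288∠-86.5° Ω.
Step 4 — Source phasor: V = 16.9∠-43.7° V = 12.22 - j11.68 V.
Step 5 — Current: I = V / Z = 0.005418 + j0.00502 A = 0.007386∠42.8° A.
Step 6 — Complex power: S = V·I* = 0.007583 - j0.1246 VA.
Step 7 — Real power: P = Re(S) = 0.007583 W.
Step 8 — Reactive power: Q = Im(S) = -0.1246 VAR.
Step 9 — Apparent power: |S| = 0.1248 VA.
Step 10 — Power factor: PF = P/|S| = 0.06075 (leading).

(a) P = 0.007583 W  (b) Q = -0.1246 VAR  (c) S = 0.1248 VA  (d) PF = 0.06075 (leading)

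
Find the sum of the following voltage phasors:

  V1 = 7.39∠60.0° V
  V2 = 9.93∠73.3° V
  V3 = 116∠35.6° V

Step 1 — Convert each phasor to rectangular form:
  V1 = 7.39·(cos(60.0°) + j·sin(60.0°)) = 3.695 + j6.4 V
  V2 = 9.93·(cos(73.3°) + j·sin(73.3°)) = 2.853 + j9.511 V
  V3 = 116·(cos(35.6°) + j·sin(35.6°)) = 94.32 + j67.53 V
Step 2 — Sum components: V_total = 100.9 + j83.44 V.
Step 3 — Convert to polar: |V_total| = 130.9 V, ∠V_total = 39.6°.

V_total = 130.9∠39.6° V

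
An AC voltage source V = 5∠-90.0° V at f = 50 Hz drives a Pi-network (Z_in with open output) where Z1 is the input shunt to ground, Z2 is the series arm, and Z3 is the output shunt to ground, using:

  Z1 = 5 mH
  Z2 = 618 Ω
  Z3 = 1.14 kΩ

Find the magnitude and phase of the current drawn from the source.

Step 1 — Angular frequency: ω = 2π·f = 2π·50 = 314.2 rad/s.
Step 2 — Component impedances:
  Z1: Z = jωL = j·314.2·0.005 = 0 + j1.571 Ω
  Z2: Z = R = 618 Ω
  Z3: Z = R = 1140 Ω
Step 3 — With open output, the series arm Z2 and the output shunt Z3 appear in series to ground: Z2 + Z3 = 1758 Ω.
Step 4 — Parallel with input shunt Z1: Z_in = Z1 || (Z2 + Z3) = 0.001404 + j1.571 Ω = 1.571∠89.9° Ω.
Step 5 — Source phasor: V = 5∠-90.0° V = 0 - j5 V.
Step 6 — Ohm's law: I = V / Z_total = (0 - j5) / (0.001404 + j1.571) = -3.183 - j0.002844 A.
Step 7 — Convert to polar: |I| = 3.183 A, ∠I = -179.9°.

I = 3.183∠-179.9° A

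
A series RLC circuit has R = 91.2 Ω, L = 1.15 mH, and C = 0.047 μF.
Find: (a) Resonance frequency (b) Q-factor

Step 1 — Resonance condition Im(Z)=0 gives ω₀ = 1/√(LC).
Step 2 — ω₀ = 1/√(0.00115·4.7e-08) = 1.36e+05 rad/s.
Step 3 — f₀ = ω₀/(2π) = 2.165e+04 Hz.
Step 4 — Series Q: Q = ω₀L/R = 1.36e+05·0.00115/91.2 = 1.715.

(a) f₀ = 2.165e+04 Hz  (b) Q = 1.715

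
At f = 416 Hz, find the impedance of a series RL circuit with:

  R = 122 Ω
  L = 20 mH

Step 1 — Angular frequency: ω = 2π·f = 2π·416 = 2614 rad/s.
Step 2 — Component impedances:
  R: Z = R = 122 Ω
  L: Z = jωL = j·2614·0.02 = 0 + j52.28 Ω
Step 3 — Series combination: Z_total = R + L = 122 + j52.28 Ω = 132.7∠23.2° Ω.

Z = 122 + j52.28 Ω = 132.7∠23.2° Ω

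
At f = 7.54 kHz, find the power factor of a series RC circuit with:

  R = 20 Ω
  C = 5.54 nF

Step 1 — Angular frequency: ω = 2π·f = 2π·7540 = 4.738e+04 rad/s.
Step 2 — Component impedances:
  R: Z = R = 20 Ω
  C: Z = 1/(jωC) = -j/(ω·C) = 0 - j3810 Ω
Step 3 — Series combination: Z_total = R + C = 20 - j3810 Ω = 3810∠-89.7° Ω.
Step 4 — Power factor: PF = cos(φ) = Re(Z)/|Z| = 20/3810 = 0.005249.
Step 5 — Type: Im(Z) = -3810 ⇒ leading (phase φ = -89.7°).

PF = 0.005249 (leading, φ = -89.7°)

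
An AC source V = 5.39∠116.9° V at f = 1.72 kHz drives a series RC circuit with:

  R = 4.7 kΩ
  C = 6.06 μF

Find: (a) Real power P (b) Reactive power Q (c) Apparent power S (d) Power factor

Step 1 — Angular frequency: ω = 2π·f = 2π·1720 = 1.081e+04 rad/s.
Step 2 — Component impedances:
  R: Z = R = 4700 Ω
  C: Z = 1/(jωC) = -j/(ω·C) = 0 - j15.27 Ω
Step 3 — Series combination: Z_total = R + C = 4700 - j15.27 Ω = 4700∠-0.2° Ω.
Step 4 — Source phasor: V = 5.39∠116.9° V = -2.439 + j4.807 V.
Step 5 — Current: I = V / Z = -0.0005222 + j0.001021 A = 0.001147∠117.1° A.
Step 6 — Complex power: S = V·I* = 0.006181 - j2.008e-05 VA.
Step 7 — Real power: P = Re(S) = 0.006181 W.
Step 8 — Reactive power: Q = Im(S) = -2.008e-05 VAR.
Step 9 — Apparent power: |S| = 0.006181 VA.
Step 10 — Power factor: PF = P/|S| = 1 (leading).

(a) P = 0.006181 W  (b) Q = -2.008e-05 VAR  (c) S = 0.006181 VA  (d) PF = 1 (leading)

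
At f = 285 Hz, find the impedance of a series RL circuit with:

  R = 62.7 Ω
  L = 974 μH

Step 1 — Angular frequency: ω = 2π·f = 2π·285 = 1791 rad/s.
Step 2 — Component impedances:
  R: Z = R = 62.7 Ω
  L: Z = jωL = j·1791·0.000974 = 0 + j1.744 Ω
Step 3 — Series combination: Z_total = R + L = 62.7 + j1.744 Ω = 62.72∠1.6° Ω.

Z = 62.7 + j1.744 Ω = 62.72∠1.6° Ω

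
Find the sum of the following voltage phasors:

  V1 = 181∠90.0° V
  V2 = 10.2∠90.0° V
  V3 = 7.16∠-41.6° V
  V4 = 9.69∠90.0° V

Step 1 — Convert each phasor to rectangular form:
  V1 = 181·(cos(90.0°) + j·sin(90.0°)) = 0 + j181 V
  V2 = 10.2·(cos(90.0°) + j·sin(90.0°)) = 0 + j10.2 V
  V3 = 7.16·(cos(-41.6°) + j·sin(-41.6°)) = 5.354 - j4.754 V
  V4 = 9.69·(cos(90.0°) + j·sin(90.0°)) = 0 + j9.69 V
Step 2 — Sum components: V_total = 5.354 + j196.1 V.
Step 3 — Convert to polar: |V_total| = 196.2 V, ∠V_total = 88.4°.

V_total = 196.2∠88.4° V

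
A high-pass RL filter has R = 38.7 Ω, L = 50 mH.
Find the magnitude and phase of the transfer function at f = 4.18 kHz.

Step 1 — Angular frequency: ω = 2π·4180 = 2.626e+04 rad/s.
Step 2 — Transfer function: H(jω) = jωL/(R + jωL).
Step 3 — Numerator jωL = j·1313; denominator R + jωL = 38.7 + j1313.
Step 4 — H = 0.9991 + j0.02944.
Step 5 — Magnitude: |H| = 0.9996 (-0.0 dB); phase: φ = 1.7°.

|H| = 0.9996 (-0.0 dB), φ = 1.7°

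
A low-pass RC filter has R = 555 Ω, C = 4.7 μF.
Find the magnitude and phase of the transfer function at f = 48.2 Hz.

Step 1 — Angular frequency: ω = 2π·48.2 = 302.8 rad/s.
Step 2 — Transfer function: H(jω) = 1/(1 + jωRC).
Step 3 — Denominator: 1 + jωRC = 1 + j·302.8·555·4.7e-06 = 1 + j0.79.
Step 4 — H = 0.6157 - j0.4864.
Step 5 — Magnitude: |H| = 0.7847 (-2.1 dB); phase: φ = -38.3°.

|H| = 0.7847 (-2.1 dB), φ = -38.3°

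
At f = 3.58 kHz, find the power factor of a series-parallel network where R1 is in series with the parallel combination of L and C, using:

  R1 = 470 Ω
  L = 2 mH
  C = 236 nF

Step 1 — Angular frequency: ω = 2π·f = 2π·3580 = 2.249e+04 rad/s.
Step 2 — Component impedances:
  R1: Z = R = 470 Ω
  L: Z = jωL = j·2.249e+04·0.002 = 0 + j44.99 Ω
  C: Z = 1/(jωC) = -j/(ω·C) = 0 - j188.4 Ω
Step 3 — Parallel branch: L || C = 1/(1/L + 1/C) = 0 + j59.1 Ω.
Step 4 — Series with R1: Z_total = R1 + (L || C) = 470 + j59.1 Ω = 473.7∠7.2° Ω.
Step 5 — Power factor: PF = cos(φ) = Re(Z)/|Z| = 470/473.7 = 0.9922.
Step 6 — Type: Im(Z) = 59.1 ⇒ lagging (phase φ = 7.2°).

PF = 0.9922 (lagging, φ = 7.2°)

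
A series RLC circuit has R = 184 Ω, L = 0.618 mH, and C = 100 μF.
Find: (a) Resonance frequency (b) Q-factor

Step 1 — Resonance condition Im(Z)=0 gives ω₀ = 1/√(LC).
Step 2 — ω₀ = 1/√(0.000618·0.0001) = 4023 rad/s.
Step 3 — f₀ = ω₀/(2π) = 640.2 Hz.
Step 4 — Series Q: Q = ω₀L/R = 4023·0.000618/184 = 0.01351.

(a) f₀ = 640.2 Hz  (b) Q = 0.01351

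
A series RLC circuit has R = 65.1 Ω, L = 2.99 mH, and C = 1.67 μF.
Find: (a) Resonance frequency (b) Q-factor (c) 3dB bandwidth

Step 1 — Resonance: ω₀ = 1/√(LC) = 1/√(0.00299·1.67e-06) = 1.415e+04 rad/s.
Step 2 — f₀ = ω₀/(2π) = 2252 Hz.
Step 3 — Series Q: Q = ω₀L/R = 1.415e+04·0.00299/65.1 = 0.65.
Step 4 — Bandwidth: Δω = ω₀/Q = 2.177e+04 rad/s; BW = Δω/(2π) = 3465 Hz.

(a) f₀ = 2252 Hz  (b) Q = 0.65  (c) BW = 3465 Hz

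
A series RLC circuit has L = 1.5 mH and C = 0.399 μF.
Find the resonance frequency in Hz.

Step 1 — Resonance condition Im(Z)=0 gives ω₀ = 1/√(LC).
Step 2 — ω₀ = 1/√(0.0015·3.99e-07) = 4.088e+04 rad/s.
Step 3 — f₀ = ω₀/(2π) = 6506 Hz.

f₀ = 6506 Hz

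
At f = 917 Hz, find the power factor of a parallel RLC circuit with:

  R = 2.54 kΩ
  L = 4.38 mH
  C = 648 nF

Step 1 — Angular frequency: ω = 2π·f = 2π·917 = 5762 rad/s.
Step 2 — Component impedances:
  R: Z = R = 2540 Ω
  L: Z = jωL = j·5762·0.00438 = 0 + j25.24 Ω
  C: Z = 1/(jωC) = -j/(ω·C) = 0 - j267.8 Ω
Step 3 — Parallel combination: 1/Z_total = 1/R + 1/L + 1/C; Z_total = 0.3056 + j27.86 Ω = 27.86∠89.4° Ω.
Step 4 — Power factor: PF = cos(φ) = Re(Z)/|Z| = 0.3056/27.86 = 0.01097.
Step 5 — Type: Im(Z) = 27.86 ⇒ lagging (phase φ = 89.4°).

PF = 0.01097 (lagging, φ = 89.4°)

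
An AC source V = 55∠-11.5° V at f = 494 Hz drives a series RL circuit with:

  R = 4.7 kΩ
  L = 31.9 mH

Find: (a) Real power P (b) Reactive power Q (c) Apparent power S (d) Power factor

Step 1 — Angular frequency: ω = 2π·f = 2π·494 = 3104 rad/s.
Step 2 — Component impedances:
  R: Z = R = 4700 Ω
  L: Z = jωL = j·3104·0.0319 = 0 + j99.01 Ω
Step 3 — Series combination: Z_total = R + L = 4700 + j99.01 Ω = 4701∠1.2° Ω.
Step 4 — Source phasor: V = 55∠-11.5° V = 53.9 - j10.97 V.
Step 5 — Current: I = V / Z = 0.01141 - j0.002573 A = 0.0117∠-12.7° A.
Step 6 — Complex power: S = V·I* = 0.6433 + j0.01355 VA.
Step 7 — Real power: P = Re(S) = 0.6433 W.
Step 8 — Reactive power: Q = Im(S) = 0.01355 VAR.
Step 9 — Apparent power: |S| = 0.6435 VA.
Step 10 — Power factor: PF = P/|S| = 0.9998 (lagging).

(a) P = 0.6433 W  (b) Q = 0.01355 VAR  (c) S = 0.6435 VA  (d) PF = 0.9998 (lagging)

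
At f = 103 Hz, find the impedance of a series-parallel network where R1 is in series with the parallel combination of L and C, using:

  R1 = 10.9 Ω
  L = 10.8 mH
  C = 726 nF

Step 1 — Angular frequency: ω = 2π·f = 2π·103 = 647.2 rad/s.
Step 2 — Component impedances:
  R1: Z = R = 10.9 Ω
  L: Z = jωL = j·647.2·0.0108 = 0 + j6.989 Ω
  C: Z = 1/(jωC) = -j/(ω·C) = 0 - j2128 Ω
Step 3 — Parallel branch: L || C = 1/(1/L + 1/C) = 0 + j7.012 Ω.
Step 4 — Series with R1: Z_total = R1 + (L || C) = 10.9 + j7.012 Ω = 12.96∠32.8° Ω.

Z = 10.9 + j7.012 Ω = 12.96∠32.8° Ω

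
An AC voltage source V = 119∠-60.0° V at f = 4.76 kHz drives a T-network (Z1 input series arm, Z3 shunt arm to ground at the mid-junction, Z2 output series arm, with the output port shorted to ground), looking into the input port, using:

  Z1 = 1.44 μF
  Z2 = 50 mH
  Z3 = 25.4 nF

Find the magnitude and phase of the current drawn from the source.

Step 1 — Angular frequency: ω = 2π·f = 2π·4760 = 2.991e+04 rad/s.
Step 2 — Component impedances:
  Z1: Z = 1/(jωC) = -j/(ω·C) = 0 - j23.22 Ω
  Z2: Z = jωL = j·2.991e+04·0.05 = 0 + j1495 Ω
  Z3: Z = 1/(jωC) = -j/(ω·C) = 0 - j1316 Ω
Step 3 — With the output port shorted to ground, the output series arm Z2 runs from the junction to ground; the shunt arm Z3 also runs from the junction to ground. They appear in parallel: Z3 || Z2 = 0 - j1.1e+04 Ω.
Step 4 — Series with input arm Z1: Z_in = Z1 + (Z3 || Z2) = 0 - j1.102e+04 Ω = 1.102e+04∠-90.0° Ω.
Step 5 — Source phasor: V = 119∠-60.0° V = 59.5 - j103.1 V.
Step 6 — Ohm's law: I = V / Z_total = (59.5 - j103.1) / (0 - j1.102e+04) = 0.009353 + j0.0054 A.
Step 7 — Convert to polar: |I| = 0.0108 A, ∠I = 30.0°.

I = 0.0108∠30.0° A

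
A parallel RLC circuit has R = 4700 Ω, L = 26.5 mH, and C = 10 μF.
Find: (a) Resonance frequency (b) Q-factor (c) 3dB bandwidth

Step 1 — Resonance: ω₀ = 1/√(LC) = 1/√(0.0265·1e-05) = 1943 rad/s.
Step 2 — f₀ = ω₀/(2π) = 309.2 Hz.
Step 3 — Parallel Q: Q = R/(ω₀L) = 4700/(1943·0.0265) = 91.3.
Step 4 — Bandwidth: Δω = ω₀/Q = 21.28 rad/s; BW = Δω/(2π) = 3.386 Hz.

(a) f₀ = 309.2 Hz  (b) Q = 91.3  (c) BW = 3.386 Hz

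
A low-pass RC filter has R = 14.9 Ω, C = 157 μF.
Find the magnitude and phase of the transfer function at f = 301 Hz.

Step 1 — Angular frequency: ω = 2π·301 = 1891 rad/s.
Step 2 — Transfer function: H(jω) = 1/(1 + jωRC).
Step 3 — Denominator: 1 + jωRC = 1 + j·1891·14.9·0.000157 = 1 + j4.424.
Step 4 — H = 0.04861 - j0.215.
Step 5 — Magnitude: |H| = 0.2205 (-13.1 dB); phase: φ = -77.3°.

|H| = 0.2205 (-13.1 dB), φ = -77.3°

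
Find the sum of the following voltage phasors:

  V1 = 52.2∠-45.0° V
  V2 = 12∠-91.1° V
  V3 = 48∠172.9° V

Step 1 — Convert each phasor to rectangular form:
  V1 = 52.2·(cos(-45.0°) + j·sin(-45.0°)) = 36.91 - j36.91 V
  V2 = 12·(cos(-91.1°) + j·sin(-91.1°)) = -0.2304 - j12 V
  V3 = 48·(cos(172.9°) + j·sin(172.9°)) = -47.63 + j5.933 V
Step 2 — Sum components: V_total = -10.95 - j42.98 V.
Step 3 — Convert to polar: |V_total| = 44.35 V, ∠V_total = -104.3°.

V_total = 44.35∠-104.3° V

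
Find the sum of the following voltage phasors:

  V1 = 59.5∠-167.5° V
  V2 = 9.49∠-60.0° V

Step 1 — Convert each phasor to rectangular form:
  V1 = 59.5·(cos(-167.5°) + j·sin(-167.5°)) = -58.09 - j12.88 V
  V2 = 9.49·(cos(-60.0°) + j·sin(-60.0°)) = 4.745 - j8.219 V
Step 2 — Sum components: V_total = -53.34 - j21.1 V.
Step 3 — Convert to polar: |V_total| = 57.36 V, ∠V_total = -158.4°.

V_total = 57.36∠-158.4° V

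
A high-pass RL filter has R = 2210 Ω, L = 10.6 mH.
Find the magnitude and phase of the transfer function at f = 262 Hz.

Step 1 — Angular frequency: ω = 2π·262 = 1646 rad/s.
Step 2 — Transfer function: H(jω) = jωL/(R + jωL).
Step 3 — Numerator jωL = j·17.45; denominator R + jωL = 2210 + j17.45.
Step 4 — H = 6.234e-05 + j0.007895.
Step 5 — Magnitude: |H| = 0.007896 (-42.1 dB); phase: φ = 89.5°.

|H| = 0.007896 (-42.1 dB), φ = 89.5°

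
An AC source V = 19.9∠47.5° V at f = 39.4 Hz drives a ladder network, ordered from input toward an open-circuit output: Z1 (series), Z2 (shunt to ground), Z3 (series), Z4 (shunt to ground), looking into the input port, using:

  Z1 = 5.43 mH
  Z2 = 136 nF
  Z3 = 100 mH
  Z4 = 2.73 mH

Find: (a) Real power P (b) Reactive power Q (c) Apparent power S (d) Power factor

Step 1 — Angular frequency: ω = 2π·f = 2π·39.4 = 247.6 rad/s.
Step 2 — Component impedances:
  Z1: Z = jωL = j·247.6·0.00543 = 0 + j1.344 Ω
  Z2: Z = 1/(jωC) = -j/(ω·C) = 0 - j2.97e+04 Ω
  Z3: Z = jωL = j·247.6·0.1 = 0 + j24.76 Ω
  Z4: Z = jωL = j·247.6·0.00273 = 0 + j0.6758 Ω
Step 3 — Ladder network (open output): work backward from the far end, alternating series and parallel combinations. Z_in = 0 + j26.8 Ω = 26.8∠90.0° Ω.
Step 4 — Source phasor: V = 19.9∠47.5° V = 13.44 + j14.67 V.
Step 5 — Current: I = V / Z = 0.5475 - j0.5017 A = 0.7426∠-42.5° A.
Step 6 — Complex power: S = V·I* = 0 + j14.78 VA.
Step 7 — Real power: P = Re(S) = 0 W.
Step 8 — Reactive power: Q = Im(S) = 14.78 VAR.
Step 9 — Apparent power: |S| = 14.78 VA.
Step 10 — Power factor: PF = P/|S| = 0 (lagging).

(a) P = 0 W  (b) Q = 14.78 VAR  (c) S = 14.78 VA  (d) PF = 0 (lagging)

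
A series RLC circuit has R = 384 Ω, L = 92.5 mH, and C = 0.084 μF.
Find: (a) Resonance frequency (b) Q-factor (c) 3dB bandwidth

Step 1 — Resonance: ω₀ = 1/√(LC) = 1/√(0.0925·8.4e-08) = 1.134e+04 rad/s.
Step 2 — f₀ = ω₀/(2π) = 1806 Hz.
Step 3 — Series Q: Q = ω₀L/R = 1.134e+04·0.0925/384 = 2.733.
Step 4 — Bandwidth: Δω = ω₀/Q = 4151 rad/s; BW = Δω/(2π) = 660.7 Hz.

(a) f₀ = 1806 Hz  (b) Q = 2.733  (c) BW = 660.7 Hz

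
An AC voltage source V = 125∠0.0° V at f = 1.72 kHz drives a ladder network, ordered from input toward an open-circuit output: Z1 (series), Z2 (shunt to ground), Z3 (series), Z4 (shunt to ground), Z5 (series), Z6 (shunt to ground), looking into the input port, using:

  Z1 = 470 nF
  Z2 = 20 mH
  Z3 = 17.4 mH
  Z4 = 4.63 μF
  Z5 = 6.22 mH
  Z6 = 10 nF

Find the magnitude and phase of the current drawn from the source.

Step 1 — Angular frequency: ω = 2π·f = 2π·1720 = 1.081e+04 rad/s.
Step 2 — Component impedances:
  Z1: Z = 1/(jωC) = -j/(ω·C) = 0 - j196.9 Ω
  Z2: Z = jωL = j·1.081e+04·0.02 = 0 + j216.1 Ω
  Z3: Z = jωL = j·1.081e+04·0.0174 = 0 + j188 Ω
  Z4: Z = 1/(jωC) = -j/(ω·C) = 0 - j19.99 Ω
  Z5: Z = jωL = j·1.081e+04·0.00622 = 0 + j67.22 Ω
  Z6: Z = 1/(jωC) = -j/(ω·C) = 0 - j9253 Ω
Step 3 — Ladder network (open output): work backward from the far end, alternating series and parallel combinations. Z_in = 0 - j102.3 Ω = 102.3∠-90.0° Ω.
Step 4 — Source phasor: V = 125∠0.0° V = 125 V.
Step 5 — Ohm's law: I = V / Z_total = (125) / (0 - j102.3) = 0 + j1.222 A.
Step 6 — Convert to polar: |I| = 1.222 A, ∠I = 90.0°.

I = 1.222∠90.0° A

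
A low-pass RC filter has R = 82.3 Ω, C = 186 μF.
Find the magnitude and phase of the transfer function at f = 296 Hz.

Step 1 — Angular frequency: ω = 2π·296 = 1860 rad/s.
Step 2 — Transfer function: H(jω) = 1/(1 + jωRC).
Step 3 — Denominator: 1 + jωRC = 1 + j·1860·82.3·0.000186 = 1 + j28.47.
Step 4 — H = 0.001232 - j0.03508.
Step 5 — Magnitude: |H| = 0.0351 (-29.1 dB); phase: φ = -88.0°.

|H| = 0.0351 (-29.1 dB), φ = -88.0°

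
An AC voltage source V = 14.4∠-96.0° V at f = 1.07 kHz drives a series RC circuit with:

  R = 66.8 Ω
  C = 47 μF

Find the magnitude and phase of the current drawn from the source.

Step 1 — Angular frequency: ω = 2π·f = 2π·1070 = 6723 rad/s.
Step 2 — Component impedances:
  R: Z = R = 66.8 Ω
  C: Z = 1/(jωC) = -j/(ω·C) = 0 - j3.165 Ω
Step 3 — Series combination: Z_total = R + C = 66.8 - j3.165 Ω = 66.87∠-2.7° Ω.
Step 4 — Source phasor: V = 14.4∠-96.0° V = -1.505 - j14.32 V.
Step 5 — Ohm's law: I = V / Z_total = (-1.505 - j14.32) / (66.8 - j3.165) = -0.01235 - j0.215 A.
Step 6 — Convert to polar: |I| = 0.2153 A, ∠I = -93.3°.

I = 0.2153∠-93.3° A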